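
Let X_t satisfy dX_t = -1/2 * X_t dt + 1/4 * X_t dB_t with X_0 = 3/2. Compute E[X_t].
E[X_t] = 3*exp(-t/2)/2

For GBM dX = mu X dt + sigma X dB with X_0 = x_0, apply Itô to Y = log X: dY = (mu - sigma^2/2) dt + sigma dB, so Y_t = log(x_0) + (mu - sigma^2/2) t + sigma B_t and hence X_t = x_0 * exp((mu - sigma^2/2) t + sigma B_t).
With mu = -1/2, sigma = 1/4, x_0 = 3/2, this gives:
  X_t = 3/2 * exp((-17/32) * t + (1/4) * B_t).
Since sigma*B_t ~ Normal(0, sigma^2 t), E[exp(sigma*B_t)] = exp(sigma^2 t / 2); so E[X_t] = x_0 * exp((mu - sigma^2/2) t) * exp(sigma^2 t / 2) = x_0 * exp(mu t) = 3*exp(-t/2)/2.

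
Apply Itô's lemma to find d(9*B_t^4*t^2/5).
d(9*B_t^4*t^2/5) = (18*B_t^2*t*(B_t^2 + 3*t)/5) dt + (36*B_t^3*t^2/5) dB_t

Itô's formula for f(t, x): d f(t, B_t) = (f_t + (1/2) f_xx) dt + f_x dB_t. Compute partials of f(t, x) = 9*t^2*x^4/5:
  f_t(t,x)  = 18*t*x^4/5
  f_x(t,x)  = 36*t^2*x^3/5
  f_xx(t,x) = 108*t^2*x^2/5
Assemble drift = f_t + (1/2) f_xx = 18*t*x^2*(3*t + x^2)/5 and diffusion = f_x = 36*t^2*x^3/5. Substituting x = B_t:
  d(9*B_t^4*t^2/5) = (18*B_t^2*t*(B_t^2 + 3*t)/5) dt + (36*B_t^3*t^2/5) dB_t.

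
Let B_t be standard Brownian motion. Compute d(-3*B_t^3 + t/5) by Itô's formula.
d(-3*B_t^3 + t/5) = (1/5 - 9*B_t) dt + (-9*B_t^2) dB_t

Itô's formula for f(t, x): d f(t, B_t) = (f_t + (1/2) f_xx) dt + f_x dB_t. Compute partials of f(t, x) = t/5 - 3*x^3:
  f_t(t,x)  = 1/5
  f_x(t,x)  = -9*x^2
  f_xx(t,x) = -18*x
Assemble drift = f_t + (1/2) f_xx = 1/5 - 9*x and diffusion = f_x = -9*x^2. Substituting x = B_t:
  d(-3*B_t^3 + t/5) = (1/5 - 9*B_t) dt + (-9*B_t^2) dB_t.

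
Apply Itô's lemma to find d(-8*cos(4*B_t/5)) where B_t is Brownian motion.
d(-8*cos(4*B_t/5)) = (64*cos(4*B_t/5)/25) dt + (32*sin(4*B_t/5)/5) dB_t

Itô's formula for f(B_t) gives d f(B_t) = f'(B_t) dB_t + (1/2) f''(B_t) dt. Compute derivatives of f(x) = -8*cos(4*x/5):
  f'(x)  = 32*sin(4*x/5)/5
  f''(x) = 128*cos(4*x/5)/25
Substitute x = B_t and multiply the f'' term by 1/2:
  drift     = (1/2) * (128*cos(4*x/5)/25) evaluated at B_t = 64*cos(4*B_t/5)/25
  diffusion = (32*sin(4*x/5)/5) evaluated at B_t = 32*sin(4*B_t/5)/5
Therefore d(-8*cos(4*B_t/5)) = (64*cos(4*B_t/5)/25) dt + (32*sin(4*B_t/5)/5) dB_t.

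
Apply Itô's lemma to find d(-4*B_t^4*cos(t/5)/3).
d(-4*B_t^4*cos(t/5)/3) = (4*B_t^2*(B_t^2*sin(t/5) - 30*cos(t/5))/15) dt + (-16*B_t^3*cos(t/5)/3) dB_t

Itô's formula for f(t, x): d f(t, B_t) = (f_t + (1/2) f_xx) dt + f_x dB_t. Compute partials of f(t, x) = -4*x^4*cos(t/5)/3:
  f_t(t,x)  = 4*x^4*sin(t/5)/15
  f_x(t,x)  = -16*x^3*cos(t/5)/3
  f_xx(t,x) = -16*x^2*cos(t/5)
Assemble drift = f_t + (1/2) f_xx = 4*x^2*(x^2*sin(t/5) - 30*cos(t/5))/15 and diffusion = f_x = -16*x^3*cos(t/5)/3. Substituting x = B_t:
  d(-4*B_t^4*cos(t/5)/3) = (4*B_t^2*(B_t^2*sin(t/5) - 30*cos(t/5))/15) dt + (-16*B_t^3*cos(t/5)/3) dB_t.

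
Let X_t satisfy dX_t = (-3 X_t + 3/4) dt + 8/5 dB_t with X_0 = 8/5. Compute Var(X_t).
Var(X_t) = 32/75 - 32*exp(-6*t)/75

The variance V(t) = Var(X_t) satisfies V'(t) = 2 a V(t) + c^2 with V(0) = 0 (drift coefficient is linear in X, diffusion is constant). With a = -3, c = 8/5, the solution is
  V(t) = (c^2 / (2 a)) * (exp(2 a t) - 1)
       = ((8/5)^2 / (2*(-3))) * (exp((-6) t) - 1)
       = 32/75 - 32*exp(-6*t)/75.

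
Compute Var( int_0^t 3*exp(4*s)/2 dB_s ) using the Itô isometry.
Var = 9*exp(8*t)/32 - 9/32

The Itô integral of a deterministic integrand f(s) has mean 0 because each increment f(s) * (B_{s+ds} - B_s) has mean 0. By the Itô isometry:
  Var( int_0^t f(s) dB_s ) = E[ (int_0^t f(s) dB_s)^2 ] = int_0^t f(s)^2 ds.
Here f(s) = 3*exp(4*s)/2, so f(s)^2 = 9*exp(8*s)/4. Integrate:
  int_0^t (9*exp(8*s)/4) ds = 9*exp(8*t)/32 - 9/32.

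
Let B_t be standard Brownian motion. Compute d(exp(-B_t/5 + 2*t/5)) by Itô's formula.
d(exp(-B_t/5 + 2*t/5)) = (21*exp(-B_t/5 + 2*t/5)/50) dt + (-exp(-B_t/5 + 2*t/5)/5) dB_t

Itô's formula for f(t, x): d f(t, B_t) = (f_t + (1/2) f_xx) dt + f_x dB_t. Compute partials of f(t, x) = exp(2*t/5 - x/5):
  f_t(t,x)  = 2*exp(2*t/5 - x/5)/5
  f_x(t,x)  = -exp(2*t/5 - x/5)/5
  f_xx(t,x) = exp(2*t/5 - x/5)/25
Assemble drift = f_t + (1/2) f_xx = 21*exp(2*t/5 - x/5)/50 and diffusion = f_x = -exp(2*t/5 - x/5)/5. Substituting x = B_t:
  d(exp(-B_t/5 + 2*t/5)) = (21*exp(-B_t/5 + 2*t/5)/50) dt + (-exp(-B_t/5 + 2*t/5)/5) dB_t.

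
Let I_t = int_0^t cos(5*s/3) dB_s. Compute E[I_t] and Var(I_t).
E[I_t] = 0; Var(I_t) = t/2 + 3*sin(10*t/3)/20

The Itô integral of a deterministic integrand f(s) has mean 0 because each increment f(s) * (B_{s+ds} - B_s) has mean 0. By the Itô isometry:
  Var( int_0^t f(s) dB_s ) = E[ (int_0^t f(s) dB_s)^2 ] = int_0^t f(s)^2 ds.
Here f(s) = cos(5*s/3), so f(s)^2 = cos(5*s/3)^2. Integrate:
  int_0^t (cos(5*s/3)^2) ds = t/2 + 3*sin(10*t/3)/20.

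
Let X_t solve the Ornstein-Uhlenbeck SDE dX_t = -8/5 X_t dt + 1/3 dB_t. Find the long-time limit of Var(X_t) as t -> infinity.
lim Var(X_t) = 5/144

The OU SDE dX = -theta X dt + sigma dB admits the integrating factor exp(theta t): d(exp(theta t) X_t) = sigma exp(theta t) dB_t. Integrating from 0 to t gives X_t = x_0 * exp(-theta t) + sigma * int_0^t exp(-theta (t-s)) dB_s for any initial x_0. The Itô integral has variance (by the Itô isometry) sigma^2 * int_0^t exp(-2 theta (t - s)) ds = sigma^2 * (1 - exp(-2 theta t)) / (2 theta), independent of x_0.
With theta = 8/5, sigma = 1/3:
  Var(X_t) = (1/3)^2 * (1 - exp(-2*8/5 t)) / (2 * 8/5) = 5/144 - 5*exp(-16*t/5)/144.
As t -> infinity, exp(-2*8/5 t) -> 0, so the stationary variance is sigma^2 / (2 theta) = 5/144.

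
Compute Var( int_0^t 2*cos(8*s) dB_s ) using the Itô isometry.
Var = 2*t + sin(8*t)*cos(8*t)/4

The Itô integral of a deterministic integrand f(s) has mean 0 because each increment f(s) * (B_{s+ds} - B_s) has mean 0. By the Itô isometry:
  Var( int_0^t f(s) dB_s ) = E[ (int_0^t f(s) dB_s)^2 ] = int_0^t f(s)^2 ds.
Here f(s) = 2*cos(8*s), so f(s)^2 = 4*cos(8*s)^2. Integrate:
  int_0^t (4*cos(8*s)^2) ds = 2*t + sin(8*t)*cos(8*t)/4.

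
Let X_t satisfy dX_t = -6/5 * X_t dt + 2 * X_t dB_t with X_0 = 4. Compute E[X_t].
E[X_t] = 4*exp(-6*t/5)

For GBM dX = mu X dt + sigma X dB with X_0 = x_0, apply Itô to Y = log X: dY = (mu - sigma^2/2) dt + sigma dB, so Y_t = log(x_0) + (mu - sigma^2/2) t + sigma B_t and hence X_t = x_0 * exp((mu - sigma^2/2) t + sigma B_t).
With mu = -6/5, sigma = 2, x_0 = 4, this gives:
  X_t = 4 * exp((-16/5) * t + (2) * B_t).
Since sigma*B_t ~ Normal(0, sigma^2 t), E[exp(sigma*B_t)] = exp(sigma^2 t / 2); so E[X_t] = x_0 * exp((mu - sigma^2/2) t) * exp(sigma^2 t / 2) = x_0 * exp(mu t) = 4*exp(-6*t/5).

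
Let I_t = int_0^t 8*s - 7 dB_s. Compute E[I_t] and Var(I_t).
E[I_t] = 0; Var(I_t) = t*(64*t^2 - 168*t + 147)/3

The Itô integral of a deterministic integrand f(s) has mean 0 because each increment f(s) * (B_{s+ds} - B_s) has mean 0. By the Itô isometry:
  Var( int_0^t f(s) dB_s ) = E[ (int_0^t f(s) dB_s)^2 ] = int_0^t f(s)^2 ds.
Here f(s) = 8*s - 7, so f(s)^2 = (8*s - 7)^2. Integrate:
  int_0^t ((8*s - 7)^2) ds = t*(64*t^2 - 168*t + 147)/3.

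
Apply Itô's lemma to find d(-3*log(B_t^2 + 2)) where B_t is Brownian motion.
d(-3*log(B_t^2 + 2)) = (3*(B_t^2 - 2)/(B_t^2 + 2)^2) dt + (-6*B_t/(B_t^2 + 2)) dB_t

Itô's formula for f(B_t) gives d f(B_t) = f'(B_t) dB_t + (1/2) f''(B_t) dt. Compute derivatives of f(x) = -3*log(x^2 + 2):
  f'(x)  = -6*x/(x^2 + 2)
  f''(x) = 6*(x^2 - 2)/(x^2 + 2)^2
Substitute x = B_t and multiply the f'' term by 1/2:
  drift     = (1/2) * (6*(x^2 - 2)/(x^2 + 2)^2) evaluated at B_t = 3*(B_t^2 - 2)/(B_t^2 + 2)^2
  diffusion = (-6*x/(x^2 + 2)) evaluated at B_t = -6*B_t/(B_t^2 + 2)
Therefore d(-3*log(B_t^2 + 2)) = (3*(B_t^2 - 2)/(B_t^2 + 2)^2) dt + (-6*B_t/(B_t^2 + 2)) dB_t.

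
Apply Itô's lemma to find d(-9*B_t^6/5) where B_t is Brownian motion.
d(-9*B_t^6/5) = (-27*B_t^4) dt + (-54*B_t^5/5) dB_t

Itô's formula for f(B_t) gives d f(B_t) = f'(B_t) dB_t + (1/2) f''(B_t) dt. Compute derivatives of f(x) = -9*x^6/5:
  f'(x)  = -54*x^5/5
  f''(x) = -54*x^4
Substitute x = B_t and multiply the f'' term by 1/2:
  drift     = (1/2) * (-54*x^4) evaluated at B_t = -27*B_t^4
  diffusion = (-54*x^5/5) evaluated at B_t = -54*B_t^5/5
Therefore d(-9*B_t^6/5) = (-27*B_t^4) dt + (-54*B_t^5/5) dB_t.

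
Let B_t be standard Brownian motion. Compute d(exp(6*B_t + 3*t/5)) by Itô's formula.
d(exp(6*B_t + 3*t/5)) = (93*exp(6*B_t + 3*t/5)/5) dt + (6*exp(6*B_t + 3*t/5)) dB_t

Itô's formula for f(t, x): d f(t, B_t) = (f_t + (1/2) f_xx) dt + f_x dB_t. Compute partials of f(t, x) = exp(3*t/5 + 6*x):
  f_t(t,x)  = 3*exp(3*t/5 + 6*x)/5
  f_x(t,x)  = 6*exp(3*t/5 + 6*x)
  f_xx(t,x) = 36*exp(3*t/5 + 6*x)
Assemble drift = f_t + (1/2) f_xx = 93*exp(3*t/5 + 6*x)/5 and diffusion = f_x = 6*exp(3*t/5 + 6*x). Substituting x = B_t:
  d(exp(6*B_t + 3*t/5)) = (93*exp(6*B_t + 3*t/5)/5) dt + (6*exp(6*B_t + 3*t/5)) dB_t.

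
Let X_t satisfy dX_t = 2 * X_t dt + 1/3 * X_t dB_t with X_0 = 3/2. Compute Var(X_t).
Var(X_t) = 9*(exp(t/9) - 1)*exp(4*t)/4

For GBM dX = mu X dt + sigma X dB with X_0 = x_0, apply Itô to Y = log X: dY = (mu - sigma^2/2) dt + sigma dB, so Y_t = log(x_0) + (mu - sigma^2/2) t + sigma B_t and hence X_t = x_0 * exp((mu - sigma^2/2) t + sigma B_t).
With mu = 2, sigma = 1/3, x_0 = 3/2, this gives:
  X_t = 3/2 * exp((35/18) * t + (1/3) * B_t).
Since sigma*B_t ~ Normal(0, sigma^2 t), E[exp(sigma*B_t)] = exp(sigma^2 t / 2); so E[X_t] = x_0 * exp((mu - sigma^2/2) t) * exp(sigma^2 t / 2) = x_0 * exp(mu t) = 3*exp(2*t)/2.
Var(X_t) = E[X_t^2] - (E[X_t])^2 = x_0^2 * exp(2 mu t) * (exp(sigma^2 t) - 1) = 9*(exp(t/9) - 1)*exp(4*t)/4.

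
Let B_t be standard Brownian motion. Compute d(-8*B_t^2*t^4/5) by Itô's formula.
d(-8*B_t^2*t^4/5) = (8*t^3*(-4*B_t^2 - t)/5) dt + (-16*B_t*t^4/5) dB_t

Itô's formula for f(t, x): d f(t, B_t) = (f_t + (1/2) f_xx) dt + f_x dB_t. Compute partials of f(t, x) = -8*t^4*x^2/5:
  f_t(t,x)  = -32*t^3*x^2/5
  f_x(t,x)  = -16*t^4*x/5
  f_xx(t,x) = -16*t^4/5
Assemble drift = f_t + (1/2) f_xx = 8*t^3*(-t - 4*x^2)/5 and diffusion = f_x = -16*t^4*x/5. Substituting x = B_t:
  d(-8*B_t^2*t^4/5) = (8*t^3*(-4*B_t^2 - t)/5) dt + (-16*B_t*t^4/5) dB_t.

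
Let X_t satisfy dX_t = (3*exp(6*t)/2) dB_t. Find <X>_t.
<X>_t = 3*exp(12*t)/16 - 3/16

For an Itô process dX_t = a(t) dt + b(t) dB_t, the quadratic variation is <X>_t = int_0^t b(s)^2 ds (the drift term does not contribute). Here b(s) = 3*exp(6*s)/2, so
  b(s)^2 = 9*exp(12*s)/4.
Integrating from 0 to t:
  <X>_t = int_0^t (9*exp(12*s)/4) ds = 3*exp(12*t)/16 - 3/16.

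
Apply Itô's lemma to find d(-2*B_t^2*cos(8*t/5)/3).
d(-2*B_t^2*cos(8*t/5)/3) = (16*B_t^2*sin(8*t/5)/15 - 2*cos(8*t/5)/3) dt + (-4*B_t*cos(8*t/5)/3) dB_t

Itô's formula for f(t, x): d f(t, B_t) = (f_t + (1/2) f_xx) dt + f_x dB_t. Compute partials of f(t, x) = -2*x^2*cos(8*t/5)/3:
  f_t(t,x)  = 16*x^2*sin(8*t/5)/15
  f_x(t,x)  = -4*x*cos(8*t/5)/3
  f_xx(t,x) = -4*cos(8*t/5)/3
Assemble drift = f_t + (1/2) f_xx = 16*x^2*sin(8*t/5)/15 - 2*cos(8*t/5)/3 and diffusion = f_x = -4*x*cos(8*t/5)/3. Substituting x = B_t:
  d(-2*B_t^2*cos(8*t/5)/3) = (16*B_t^2*sin(8*t/5)/15 - 2*cos(8*t/5)/3) dt + (-4*B_t*cos(8*t/5)/3) dB_t.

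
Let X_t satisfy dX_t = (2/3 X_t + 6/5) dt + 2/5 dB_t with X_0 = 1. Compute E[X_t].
E[X_t] = 14*exp(2*t/3)/5 - 9/5

Taking expectations and using E[dB_t] = 0, the mean m(t) = E[X_t] satisfies the ODE m'(t) = a m(t) + b with m(0) = x_0. With a = 2/3, b = 6/5, x_0 = 1, the solution is
  m(t) = x_0 * exp(a t) + (b/a) * (exp(a t) - 1)
       = 1 * exp((2/3) t) + ((6/5)/(2/3)) * (exp((2/3) t) - 1)
       = 14*exp(2*t/3)/5 - 9/5.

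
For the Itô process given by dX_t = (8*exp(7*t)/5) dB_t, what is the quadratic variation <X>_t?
<X>_t = 32*exp(14*t)/175 - 32/175

For an Itô process dX_t = a(t) dt + b(t) dB_t, the quadratic variation is <X>_t = int_0^t b(s)^2 ds (the drift term does not contribute). Here b(s) = 8*exp(7*s)/5, so
  b(s)^2 = 64*exp(14*s)/25.
Integrating from 0 to t:
  <X>_t = int_0^t (64*exp(14*s)/25) ds = 32*exp(14*t)/175 - 32/175.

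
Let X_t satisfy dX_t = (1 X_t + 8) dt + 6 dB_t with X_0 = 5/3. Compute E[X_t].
E[X_t] = 29*exp(t)/3 - 8

Taking expectations and using E[dB_t] = 0, the mean m(t) = E[X_t] satisfies the ODE m'(t) = a m(t) + b with m(0) = x_0. With a = 1, b = 8, x_0 = 5/3, the solution is
  m(t) = x_0 * exp(a t) + (b/a) * (exp(a t) - 1)
       = (5/3) * exp(1 t) + (8/1) * (exp(1 t) - 1)
       = 29*exp(t)/3 - 8.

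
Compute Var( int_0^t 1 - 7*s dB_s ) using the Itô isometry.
Var = t*(49*t^2 - 21*t + 3)/3

The Itô integral of a deterministic integrand f(s) has mean 0 because each increment f(s) * (B_{s+ds} - B_s) has mean 0. By the Itô isometry:
  Var( int_0^t f(s) dB_s ) = E[ (int_0^t f(s) dB_s)^2 ] = int_0^t f(s)^2 ds.
Here f(s) = 1 - 7*s, so f(s)^2 = (7*s - 1)^2. Integrate:
  int_0^t ((7*s - 1)^2) ds = t*(49*t^2 - 21*t + 3)/3.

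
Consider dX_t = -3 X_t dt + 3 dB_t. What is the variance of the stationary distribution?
lim Var(X_t) = 3/2

The OU SDE dX = -theta X dt + sigma dB admits the integrating factor exp(theta t): d(exp(theta t) X_t) = sigma exp(theta t) dB_t. Integrating from 0 to t gives X_t = x_0 * exp(-theta t) + sigma * int_0^t exp(-theta (t-s)) dB_s for any initial x_0. The Itô integral has variance (by the Itô isometry) sigma^2 * int_0^t exp(-2 theta (t - s)) ds = sigma^2 * (1 - exp(-2 theta t)) / (2 theta), independent of x_0.
With theta = 3, sigma = 3:
  Var(X_t) = (3)^2 * (1 - exp(-2*3 t)) / (2 * 3) = 3/2 - 3*exp(-6*t)/2.
As t -> infinity, exp(-2*3 t) -> 0, so the stationary variance is sigma^2 / (2 theta) = 3/2.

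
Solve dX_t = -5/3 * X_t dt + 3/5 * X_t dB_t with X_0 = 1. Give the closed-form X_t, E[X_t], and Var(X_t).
X_t = 1 * exp((-277/150) t + (3/5) B_t); E[X_t] = exp(-5*t/3); Var(X_t) = (exp(9*t/25) - 1)*exp(-10*t/3)

For GBM dX = mu X dt + sigma X dB with X_0 = x_0, apply Itô to Y = log X: dY = (mu - sigma^2/2) dt + sigma dB, so Y_t = log(x_0) + (mu - sigma^2/2) t + sigma B_t and hence X_t = x_0 * exp((mu - sigma^2/2) t + sigma B_t).
With mu = -5/3, sigma = 3/5, x_0 = 1, this gives:
  X_t = 1 * exp((-277/150) * t + (3/5) * B_t).
Since sigma*B_t ~ Normal(0, sigma^2 t), E[exp(sigma*B_t)] = exp(sigma^2 t / 2); so E[X_t] = x_0 * exp((mu - sigma^2/2) t) * exp(sigma^2 t / 2) = x_0 * exp(mu t) = exp(-5*t/3).
Var(X_t) = E[X_t^2] - (E[X_t])^2 = x_0^2 * exp(2 mu t) * (exp(sigma^2 t) - 1) = (exp(9*t/25) - 1)*exp(-10*t/3).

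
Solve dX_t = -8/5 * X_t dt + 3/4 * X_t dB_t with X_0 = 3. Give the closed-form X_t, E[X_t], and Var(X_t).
X_t = 3 * exp((-301/160) t + (3/4) B_t); E[X_t] = 3*exp(-8*t/5); Var(X_t) = (9*exp(9*t/16) - 9)*exp(-16*t/5)

For GBM dX = mu X dt + sigma X dB with X_0 = x_0, apply Itô to Y = log X: dY = (mu - sigma^2/2) dt + sigma dB, so Y_t = log(x_0) + (mu - sigma^2/2) t + sigma B_t and hence X_t = x_0 * exp((mu - sigma^2/2) t + sigma B_t).
With mu = -8/5, sigma = 3/4, x_0 = 3, this gives:
  X_t = 3 * exp((-301/160) * t + (3/4) * B_t).
Since sigma*B_t ~ Normal(0, sigma^2 t), E[exp(sigma*B_t)] = exp(sigma^2 t / 2); so E[X_t] = x_0 * exp((mu - sigma^2/2) t) * exp(sigma^2 t / 2) = x_0 * exp(mu t) = 3*exp(-8*t/5).
Var(X_t) = E[X_t^2] - (E[X_t])^2 = x_0^2 * exp(2 mu t) * (exp(sigma^2 t) - 1) = (9*exp(9*t/16) - 9)*exp(-16*t/5).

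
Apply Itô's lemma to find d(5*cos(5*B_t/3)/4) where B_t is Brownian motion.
d(5*cos(5*B_t/3)/4) = (-125*cos(5*B_t/3)/72) dt + (-25*sin(5*B_t/3)/12) dB_t

Itô's formula for f(B_t) gives d f(B_t) = f'(B_t) dB_t + (1/2) f''(B_t) dt. Compute derivatives of f(x) = 5*cos(5*x/3)/4:
  f'(x)  = -25*sin(5*x/3)/12
  f''(x) = -125*cos(5*x/3)/36
Substitute x = B_t and multiply the f'' term by 1/2:
  drift     = (1/2) * (-125*cos(5*x/3)/36) evaluated at B_t = -125*cos(5*B_t/3)/72
  diffusion = (-25*sin(5*x/3)/12) evaluated at B_t = -25*sin(5*B_t/3)/12
Therefore d(5*cos(5*B_t/3)/4) = (-125*cos(5*B_t/3)/72) dt + (-25*sin(5*B_t/3)/12) dB_t.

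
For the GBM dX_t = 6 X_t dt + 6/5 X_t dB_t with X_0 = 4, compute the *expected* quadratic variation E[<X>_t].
E[<X>_t] = 12*exp(336*t/25)/7 - 12/7

<X>_t = int_0^t ((6/5) * X_s)^2 ds. Taking expectation inside the integral: E[<X>_t] = (6/5)^2 * int_0^t E[X_s^2] ds. For GBM, E[X_s^2] = x_0^2 * exp((2 mu + sigma^2) s). Integrating:
  E[<X>_t] = (6/5)^2 * 4^2 * (exp((2*6 + (6/5)^2) t) - 1) / (2*6 + (6/5)^2)
           = (6/5)^2 * 4^2 * (exp((336/25) t) - 1) / (336/25) = 12*exp(336*t/25)/7 - 12/7.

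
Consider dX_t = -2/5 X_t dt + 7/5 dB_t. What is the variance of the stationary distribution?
lim Var(X_t) = 49/20

The OU SDE dX = -theta X dt + sigma dB admits the integrating factor exp(theta t): d(exp(theta t) X_t) = sigma exp(theta t) dB_t. Integrating from 0 to t gives X_t = x_0 * exp(-theta t) + sigma * int_0^t exp(-theta (t-s)) dB_s for any initial x_0. The Itô integral has variance (by the Itô isometry) sigma^2 * int_0^t exp(-2 theta (t - s)) ds = sigma^2 * (1 - exp(-2 theta t)) / (2 theta), independent of x_0.
With theta = 2/5, sigma = 7/5:
  Var(X_t) = (7/5)^2 * (1 - exp(-2*2/5 t)) / (2 * 2/5) = 49/20 - 49*exp(-4*t/5)/20.
As t -> infinity, exp(-2*2/5 t) -> 0, so the stationary variance is sigma^2 / (2 theta) = 49/20.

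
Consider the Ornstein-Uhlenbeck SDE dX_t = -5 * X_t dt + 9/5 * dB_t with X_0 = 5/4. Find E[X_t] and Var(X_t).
E[X_t] = 5*exp(-5*t)/4; Var(X_t) = 81/250 - 81*exp(-10*t)/250

The OU SDE dX = -theta X dt + sigma dB admits the integrating factor exp(theta t): d(exp(theta t) X_t) = sigma exp(theta t) dB_t. Integrating from 0 to t:
  X_t = x_0 * exp(-theta t) + sigma * int_0^t exp(-theta (t-s)) dB_s.
The Itô integral has mean 0 and (by the Itô isometry) variance sigma^2 * int_0^t exp(-2 theta (t - s)) ds = sigma^2 * (1 - exp(-2 theta t)) / (2 theta).
With theta = 5, sigma = 9/5, x_0 = 5/4:
  E[X_t] = 5/4 * exp(-5 t) = 5*exp(-5*t)/4
  Var(X_t) = (9/5)^2 * (1 - exp(-2*5 t)) / (2 * 5) = 81/250 - 81*exp(-10*t)/250.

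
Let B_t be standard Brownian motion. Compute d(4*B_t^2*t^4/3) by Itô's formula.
d(4*B_t^2*t^4/3) = (4*t^3*(4*B_t^2 + t)/3) dt + (8*B_t*t^4/3) dB_t

Itô's formula for f(t, x): d f(t, B_t) = (f_t + (1/2) f_xx) dt + f_x dB_t. Compute partials of f(t, x) = 4*t^4*x^2/3:
  f_t(t,x)  = 16*t^3*x^2/3
  f_x(t,x)  = 8*t^4*x/3
  f_xx(t,x) = 8*t^4/3
Assemble drift = f_t + (1/2) f_xx = 4*t^3*(t + 4*x^2)/3 and diffusion = f_x = 8*t^4*x/3. Substituting x = B_t:
  d(4*B_t^2*t^4/3) = (4*t^3*(4*B_t^2 + t)/3) dt + (8*B_t*t^4/3) dB_t.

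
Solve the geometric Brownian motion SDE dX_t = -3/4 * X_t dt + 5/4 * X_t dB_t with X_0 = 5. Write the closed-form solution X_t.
X_t = 5 * exp((-49/32) * t + (5/4) * B_t)

For GBM dX = mu X dt + sigma X dB with X_0 = x_0, apply Itô to Y = log X: dY = (mu - sigma^2/2) dt + sigma dB, so Y_t = log(x_0) + (mu - sigma^2/2) t + sigma B_t and hence X_t = x_0 * exp((mu - sigma^2/2) t + sigma B_t).
With mu = -3/4, sigma = 5/4, x_0 = 5, this gives:
  X_t = 5 * exp((-49/32) * t + (5/4) * B_t).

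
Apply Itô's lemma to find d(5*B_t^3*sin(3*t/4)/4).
d(5*B_t^3*sin(3*t/4)/4) = (15*B_t*(B_t^2*cos(3*t/4) + 4*sin(3*t/4))/16) dt + (15*B_t^2*sin(3*t/4)/4) dB_t

Itô's formula for f(t, x): d f(t, B_t) = (f_t + (1/2) f_xx) dt + f_x dB_t. Compute partials of f(t, x) = 5*x^3*sin(3*t/4)/4:
  f_t(t,x)  = 15*x^3*cos(3*t/4)/16
  f_x(t,x)  = 15*x^2*sin(3*t/4)/4
  f_xx(t,x) = 15*x*sin(3*t/4)/2
Assemble drift = f_t + (1/2) f_xx = 15*x*(x^2*cos(3*t/4) + 4*sin(3*t/4))/16 and diffusion = f_x = 15*x^2*sin(3*t/4)/4. Substituting x = B_t:
  d(5*B_t^3*sin(3*t/4)/4) = (15*B_t*(B_t^2*cos(3*t/4) + 4*sin(3*t/4))/16) dt + (15*B_t^2*sin(3*t/4)/4) dB_t.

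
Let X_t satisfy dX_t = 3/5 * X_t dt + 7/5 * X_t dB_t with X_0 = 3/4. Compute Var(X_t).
Var(X_t) = 9*(exp(49*t/25) - 1)*exp(6*t/5)/16

For GBM dX = mu X dt + sigma X dB with X_0 = x_0, apply Itô to Y = log X: dY = (mu - sigma^2/2) dt + sigma dB, so Y_t = log(x_0) + (mu - sigma^2/2) t + sigma B_t and hence X_t = x_0 * exp((mu - sigma^2/2) t + sigma B_t).
With mu = 3/5, sigma = 7/5, x_0 = 3/4, this gives:
  X_t = 3/4 * exp((-19/50) * t + (7/5) * B_t).
Since sigma*B_t ~ Normal(0, sigma^2 t), E[exp(sigma*B_t)] = exp(sigma^2 t / 2); so E[X_t] = x_0 * exp((mu - sigma^2/2) t) * exp(sigma^2 t / 2) = x_0 * exp(mu t) = 3*exp(3*t/5)/4.
Var(X_t) = E[X_t^2] - (E[X_t])^2 = x_0^2 * exp(2 mu t) * (exp(sigma^2 t) - 1) = 9*(exp(49*t/25) - 1)*exp(6*t/5)/16.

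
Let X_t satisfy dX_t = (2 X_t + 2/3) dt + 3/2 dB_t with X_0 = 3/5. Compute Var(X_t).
Var(X_t) = 9*exp(4*t)/16 - 9/16

The variance V(t) = Var(X_t) satisfies V'(t) = 2 a V(t) + c^2 with V(0) = 0 (drift coefficient is linear in X, diffusion is constant). With a = 2, c = 3/2, the solution is
  V(t) = (c^2 / (2 a)) * (exp(2 a t) - 1)
       = ((3/2)^2 / (2*2)) * (exp(4 t) - 1)
       = 9*exp(4*t)/16 - 9/16.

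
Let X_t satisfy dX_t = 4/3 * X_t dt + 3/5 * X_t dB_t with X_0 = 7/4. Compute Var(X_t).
Var(X_t) = 49*(exp(9*t/25) - 1)*exp(8*t/3)/16

For GBM dX = mu X dt + sigma X dB with X_0 = x_0, apply Itô to Y = log X: dY = (mu - sigma^2/2) dt + sigma dB, so Y_t = log(x_0) + (mu - sigma^2/2) t + sigma B_t and hence X_t = x_0 * exp((mu - sigma^2/2) t + sigma B_t).
With mu = 4/3, sigma = 3/5, x_0 = 7/4, this gives:
  X_t = 7/4 * exp((173/150) * t + (3/5) * B_t).
Since sigma*B_t ~ Normal(0, sigma^2 t), E[exp(sigma*B_t)] = exp(sigma^2 t / 2); so E[X_t] = x_0 * exp((mu - sigma^2/2) t) * exp(sigma^2 t / 2) = x_0 * exp(mu t) = 7*exp(4*t/3)/4.
Var(X_t) = E[X_t^2] - (E[X_t])^2 = x_0^2 * exp(2 mu t) * (exp(sigma^2 t) - 1) = 49*(exp(9*t/25) - 1)*exp(8*t/3)/16.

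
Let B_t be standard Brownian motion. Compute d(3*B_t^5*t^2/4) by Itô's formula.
d(3*B_t^5*t^2/4) = (3*B_t^3*t*(B_t^2 + 5*t)/2) dt + (15*B_t^4*t^2/4) dB_t

Itô's formula for f(t, x): d f(t, B_t) = (f_t + (1/2) f_xx) dt + f_x dB_t. Compute partials of f(t, x) = 3*t^2*x^5/4:
  f_t(t,x)  = 3*t*x^5/2
  f_x(t,x)  = 15*t^2*x^4/4
  f_xx(t,x) = 15*t^2*x^3
Assemble drift = f_t + (1/2) f_xx = 3*t*x^3*(5*t + x^2)/2 and diffusion = f_x = 15*t^2*x^4/4. Substituting x = B_t:
  d(3*B_t^5*t^2/4) = (3*B_t^3*t*(B_t^2 + 5*t)/2) dt + (15*B_t^4*t^2/4) dB_t.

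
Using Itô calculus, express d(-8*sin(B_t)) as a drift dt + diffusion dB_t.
d(-8*sin(B_t)) = (4*sin(B_t)) dt + (-8*cos(B_t)) dB_t

Itô's formula for f(B_t) gives d f(B_t) = f'(B_t) dB_t + (1/2) f''(B_t) dt. Compute derivatives of f(x) = -8*sin(x):
  f'(x)  = -8*cos(x)
  f''(x) = 8*sin(x)
Substitute x = B_t and multiply the f'' term by 1/2:
  drift     = (1/2) * (8*sin(x)) evaluated at B_t = 4*sin(B_t)
  diffusion = (-8*cos(x)) evaluated at B_t = -8*cos(B_t)
Therefore d(-8*sin(B_t)) = (4*sin(B_t)) dt + (-8*cos(B_t)) dB_t.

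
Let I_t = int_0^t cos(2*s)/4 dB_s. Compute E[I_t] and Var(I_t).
E[I_t] = 0; Var(I_t) = t/32 + sin(4*t)/128

The Itô integral of a deterministic integrand f(s) has mean 0 because each increment f(s) * (B_{s+ds} - B_s) has mean 0. By the Itô isometry:
  Var( int_0^t f(s) dB_s ) = E[ (int_0^t f(s) dB_s)^2 ] = int_0^t f(s)^2 ds.
Here f(s) = cos(2*s)/4, so f(s)^2 = cos(2*s)^2/16. Integrate:
  int_0^t (cos(2*s)^2/16) ds = t/32 + sin(4*t)/128.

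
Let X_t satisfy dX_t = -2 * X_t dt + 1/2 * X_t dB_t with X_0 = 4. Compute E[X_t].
E[X_t] = 4*exp(-2*t)

For GBM dX = mu X dt + sigma X dB with X_0 = x_0, apply Itô to Y = log X: dY = (mu - sigma^2/2) dt + sigma dB, so Y_t = log(x_0) + (mu - sigma^2/2) t + sigma B_t and hence X_t = x_0 * exp((mu - sigma^2/2) t + sigma B_t).
With mu = -2, sigma = 1/2, x_0 = 4, this gives:
  X_t = 4 * exp((-17/8) * t + (1/2) * B_t).
Since sigma*B_t ~ Normal(0, sigma^2 t), E[exp(sigma*B_t)] = exp(sigma^2 t / 2); so E[X_t] = x_0 * exp((mu - sigma^2/2) t) * exp(sigma^2 t / 2) = x_0 * exp(mu t) = 4*exp(-2*t).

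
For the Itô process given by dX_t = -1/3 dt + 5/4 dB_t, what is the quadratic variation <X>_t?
<X>_t = 25*t/16

For an Itô process dX_t = a(t) dt + b(t) dB_t, the quadratic variation is <X>_t = int_0^t b(s)^2 ds (the drift term does not contribute). Here b(s) = 5/4, so
  b(s)^2 = 25/16.
Integrating from 0 to t:
  <X>_t = int_0^t (25/16) ds = 25*t/16.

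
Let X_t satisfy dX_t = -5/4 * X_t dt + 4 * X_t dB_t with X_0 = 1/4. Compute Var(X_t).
Var(X_t) = (exp(16*t) - 1)*exp(-5*t/2)/16

For GBM dX = mu X dt + sigma X dB with X_0 = x_0, apply Itô to Y = log X: dY = (mu - sigma^2/2) dt + sigma dB, so Y_t = log(x_0) + (mu - sigma^2/2) t + sigma B_t and hence X_t = x_0 * exp((mu - sigma^2/2) t + sigma B_t).
With mu = -5/4, sigma = 4, x_0 = 1/4, this gives:
  X_t = 1/4 * exp((-37/4) * t + (4) * B_t).
Since sigma*B_t ~ Normal(0, sigma^2 t), E[exp(sigma*B_t)] = exp(sigma^2 t / 2); so E[X_t] = x_0 * exp((mu - sigma^2/2) t) * exp(sigma^2 t / 2) = x_0 * exp(mu t) = exp(-5*t/4)/4.
Var(X_t) = E[X_t^2] - (E[X_t])^2 = x_0^2 * exp(2 mu t) * (exp(sigma^2 t) - 1) = (exp(16*t) - 1)*exp(-5*t/2)/16.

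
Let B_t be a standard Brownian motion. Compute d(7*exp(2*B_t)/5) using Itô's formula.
d(7*exp(2*B_t)/5) = (14*exp(2*B_t)/5) dt + (14*exp(2*B_t)/5) dB_t

Itô's formula for f(B_t) gives d f(B_t) = f'(B_t) dB_t + (1/2) f''(B_t) dt. Compute derivatives of f(x) = 7*exp(2*x)/5:
  f'(x)  = 14*exp(2*x)/5
  f''(x) = 28*exp(2*x)/5
Substitute x = B_t and multiply the f'' term by 1/2:
  drift     = (1/2) * (28*exp(2*x)/5) evaluated at B_t = 14*exp(2*B_t)/5
  diffusion = (14*exp(2*x)/5) evaluated at B_t = 14*exp(2*B_t)/5
Therefore d(7*exp(2*B_t)/5) = (14*exp(2*B_t)/5) dt + (14*exp(2*B_t)/5) dB_t.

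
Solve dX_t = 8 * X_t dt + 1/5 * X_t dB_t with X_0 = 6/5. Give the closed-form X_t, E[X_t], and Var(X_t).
X_t = 6/5 * exp((399/50) t + (1/5) B_t); E[X_t] = 6*exp(8*t)/5; Var(X_t) = 36*(exp(t/25) - 1)*exp(16*t)/25

For GBM dX = mu X dt + sigma X dB with X_0 = x_0, apply Itô to Y = log X: dY = (mu - sigma^2/2) dt + sigma dB, so Y_t = log(x_0) + (mu - sigma^2/2) t + sigma B_t and hence X_t = x_0 * exp((mu - sigma^2/2) t + sigma B_t).
With mu = 8, sigma = 1/5, x_0 = 6/5, this gives:
  X_t = 6/5 * exp((399/50) * t + (1/5) * B_t).
Since sigma*B_t ~ Normal(0, sigma^2 t), E[exp(sigma*B_t)] = exp(sigma^2 t / 2); so E[X_t] = x_0 * exp((mu - sigma^2/2) t) * exp(sigma^2 t / 2) = x_0 * exp(mu t) = 6*exp(8*t)/5.
Var(X_t) = E[X_t^2] - (E[X_t])^2 = x_0^2 * exp(2 mu t) * (exp(sigma^2 t) - 1) = 36*(exp(t/25) - 1)*exp(16*t)/25.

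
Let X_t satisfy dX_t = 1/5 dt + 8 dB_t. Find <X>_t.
<X>_t = 64*t

For an Itô process dX_t = a(t) dt + b(t) dB_t, the quadratic variation is <X>_t = int_0^t b(s)^2 ds (the drift term does not contribute). Here b(s) = 8, so
  b(s)^2 = 64.
Integrating from 0 to t:
  <X>_t = int_0^t (64) ds = 64*t.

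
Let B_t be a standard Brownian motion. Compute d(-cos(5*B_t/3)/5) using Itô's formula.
d(-cos(5*B_t/3)/5) = (5*cos(5*B_t/3)/18) dt + (sin(5*B_t/3)/3) dB_t

Itô's formula for f(B_t) gives d f(B_t) = f'(B_t) dB_t + (1/2) f''(B_t) dt. Compute derivatives of f(x) = -cos(5*x/3)/5:
  f'(x)  = sin(5*x/3)/3
  f''(x) = 5*cos(5*x/3)/9
Substitute x = B_t and multiply the f'' term by 1/2:
  drift     = (1/2) * (5*cos(5*x/3)/9) evaluated at B_t = 5*cos(5*B_t/3)/18
  diffusion = (sin(5*x/3)/3) evaluated at B_t = sin(5*B_t/3)/3
Therefore d(-cos(5*B_t/3)/5) = (5*cos(5*B_t/3)/18) dt + (sin(5*B_t/3)/3) dB_t.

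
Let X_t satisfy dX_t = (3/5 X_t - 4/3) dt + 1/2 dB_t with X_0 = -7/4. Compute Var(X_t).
Var(X_t) = 5*exp(6*t/5)/24 - 5/24

The variance V(t) = Var(X_t) satisfies V'(t) = 2 a V(t) + c^2 with V(0) = 0 (drift coefficient is linear in X, diffusion is constant). With a = 3/5, c = 1/2, the solution is
  V(t) = (c^2 / (2 a)) * (exp(2 a t) - 1)
       = ((1/2)^2 / (2*(3/5))) * (exp((6/5) t) - 1)
       = 5*exp(6*t/5)/24 - 5/24.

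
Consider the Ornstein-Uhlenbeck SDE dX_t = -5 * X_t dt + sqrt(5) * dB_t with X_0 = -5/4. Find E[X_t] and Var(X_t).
E[X_t] = -5*exp(-5*t)/4; Var(X_t) = 1/2 - exp(-10*t)/2

The OU SDE dX = -theta X dt + sigma dB admits the integrating factor exp(theta t): d(exp(theta t) X_t) = sigma exp(theta t) dB_t. Integrating from 0 to t:
  X_t = x_0 * exp(-theta t) + sigma * int_0^t exp(-theta (t-s)) dB_s.
The Itô integral has mean 0 and (by the Itô isometry) variance sigma^2 * int_0^t exp(-2 theta (t - s)) ds = sigma^2 * (1 - exp(-2 theta t)) / (2 theta).
With theta = 5, sigma = sqrt(5), x_0 = -5/4:
  E[X_t] = -5/4 * exp(-5 t) = -5*exp(-5*t)/4
  Var(X_t) = (sqrt(5))^2 * (1 - exp(-2*5 t)) / (2 * 5) = 1/2 - exp(-10*t)/2.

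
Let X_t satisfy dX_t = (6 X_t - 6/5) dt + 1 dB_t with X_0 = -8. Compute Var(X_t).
Var(X_t) = exp(12*t)/12 - 1/12

The variance V(t) = Var(X_t) satisfies V'(t) = 2 a V(t) + c^2 with V(0) = 0 (drift coefficient is linear in X, diffusion is constant). With a = 6, c = 1, the solution is
  V(t) = (c^2 / (2 a)) * (exp(2 a t) - 1)
       = (1^2 / (2*6)) * (exp(12 t) - 1)
       = exp(12*t)/12 - 1/12.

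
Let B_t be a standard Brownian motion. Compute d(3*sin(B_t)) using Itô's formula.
d(3*sin(B_t)) = (-3*sin(B_t)/2) dt + (3*cos(B_t)) dB_t

Itô's formula for f(B_t) gives d f(B_t) = f'(B_t) dB_t + (1/2) f''(B_t) dt. Compute derivatives of f(x) = 3*sin(x):
  f'(x)  = 3*cos(x)
  f''(x) = -3*sin(x)
Substitute x = B_t and multiply the f'' term by 1/2:
  drift     = (1/2) * (-3*sin(x)) evaluated at B_t = -3*sin(B_t)/2
  diffusion = (3*cos(x)) evaluated at B_t = 3*cos(B_t)
Therefore d(3*sin(B_t)) = (-3*sin(B_t)/2) dt + (3*cos(B_t)) dB_t.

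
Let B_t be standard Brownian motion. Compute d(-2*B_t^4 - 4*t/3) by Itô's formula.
d(-2*B_t^4 - 4*t/3) = (-12*B_t^2 - 4/3) dt + (-8*B_t^3) dB_t

Itô's formula for f(t, x): d f(t, B_t) = (f_t + (1/2) f_xx) dt + f_x dB_t. Compute partials of f(t, x) = -4*t/3 - 2*x^4:
  f_t(t,x)  = -4/3
  f_x(t,x)  = -8*x^3
  f_xx(t,x) = -24*x^2
Assemble drift = f_t + (1/2) f_xx = -12*x^2 - 4/3 and diffusion = f_x = -8*x^3. Substituting x = B_t:
  d(-2*B_t^4 - 4*t/3) = (-12*B_t^2 - 4/3) dt + (-8*B_t^3) dB_t.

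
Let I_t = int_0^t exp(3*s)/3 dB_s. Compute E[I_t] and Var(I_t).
E[I_t] = 0; Var(I_t) = exp(6*t)/54 - 1/54

The Itô integral of a deterministic integrand f(s) has mean 0 because each increment f(s) * (B_{s+ds} - B_s) has mean 0. By the Itô isometry:
  Var( int_0^t f(s) dB_s ) = E[ (int_0^t f(s) dB_s)^2 ] = int_0^t f(s)^2 ds.
Here f(s) = exp(3*s)/3, so f(s)^2 = exp(6*s)/9. Integrate:
  int_0^t (exp(6*s)/9) ds = exp(6*t)/54 - 1/54.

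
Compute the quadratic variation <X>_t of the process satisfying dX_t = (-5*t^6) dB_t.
<X>_t = 25*t^13/13

For an Itô process dX_t = a(t) dt + b(t) dB_t, the quadratic variation is <X>_t = int_0^t b(s)^2 ds (the drift term does not contribute). Here b(s) = -5*s^6, so
  b(s)^2 = 25*s^12.
Integrating from 0 to t:
  <X>_t = int_0^t (25*s^12) ds = 25*t^13/13.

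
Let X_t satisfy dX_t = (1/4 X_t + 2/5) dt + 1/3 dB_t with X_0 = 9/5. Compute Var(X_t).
Var(X_t) = 2*exp(t/2)/9 - 2/9

The variance V(t) = Var(X_t) satisfies V'(t) = 2 a V(t) + c^2 with V(0) = 0 (drift coefficient is linear in X, diffusion is constant). With a = 1/4, c = 1/3, the solution is
  V(t) = (c^2 / (2 a)) * (exp(2 a t) - 1)
       = ((1/3)^2 / (2*(1/4))) * (exp((1/2) t) - 1)
       = 2*exp(t/2)/9 - 2/9.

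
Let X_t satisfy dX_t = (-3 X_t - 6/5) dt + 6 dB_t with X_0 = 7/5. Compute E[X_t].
E[X_t] = -2/5 + 9*exp(-3*t)/5

Taking expectations and using E[dB_t] = 0, the mean m(t) = E[X_t] satisfies the ODE m'(t) = a m(t) + b with m(0) = x_0. With a = -3, b = -6/5, x_0 = 7/5, the solution is
  m(t) = x_0 * exp(a t) + (b/a) * (exp(a t) - 1)
       = (7/5) * exp((-3) t) + ((-6/5)/(-3)) * (exp((-3) t) - 1)
       = -2/5 + 9*exp(-3*t)/5.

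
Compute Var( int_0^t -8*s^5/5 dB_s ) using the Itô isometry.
Var = 64*t^11/275

The Itô integral of a deterministic integrand f(s) has mean 0 because each increment f(s) * (B_{s+ds} - B_s) has mean 0. By the Itô isometry:
  Var( int_0^t f(s) dB_s ) = E[ (int_0^t f(s) dB_s)^2 ] = int_0^t f(s)^2 ds.
Here f(s) = -8*s^5/5, so f(s)^2 = 64*s^10/25. Integrate:
  int_0^t (64*s^10/25) ds = 64*t^11/275.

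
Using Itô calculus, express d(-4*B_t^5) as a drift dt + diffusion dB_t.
d(-4*B_t^5) = (-40*B_t^3) dt + (-20*B_t^4) dB_t

Itô's formula for f(B_t) gives d f(B_t) = f'(B_t) dB_t + (1/2) f''(B_t) dt. Compute derivatives of f(x) = -4*x^5:
  f'(x)  = -20*x^4
  f''(x) = -80*x^3
Substitute x = B_t and multiply the f'' term by 1/2:
  drift     = (1/2) * (-80*x^3) evaluated at B_t = -40*B_t^3
  diffusion = (-20*x^4) evaluated at B_t = -20*B_t^4
Therefore d(-4*B_t^5) = (-40*B_t^3) dt + (-20*B_t^4) dB_t.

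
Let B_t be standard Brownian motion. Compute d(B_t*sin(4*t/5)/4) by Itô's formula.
d(B_t*sin(4*t/5)/4) = (B_t*cos(4*t/5)/5) dt + (sin(4*t/5)/4) dB_t

Itô's formula for f(t, x): d f(t, B_t) = (f_t + (1/2) f_xx) dt + f_x dB_t. Compute partials of f(t, x) = x*sin(4*t/5)/4:
  f_t(t,x)  = x*cos(4*t/5)/5
  f_x(t,x)  = sin(4*t/5)/4
  f_xx(t,x) = 0
Assemble drift = f_t + (1/2) f_xx = x*cos(4*t/5)/5 and diffusion = f_x = sin(4*t/5)/4. Substituting x = B_t:
  d(B_t*sin(4*t/5)/4) = (B_t*cos(4*t/5)/5) dt + (sin(4*t/5)/4) dB_t.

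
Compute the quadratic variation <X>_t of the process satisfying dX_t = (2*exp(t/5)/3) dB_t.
<X>_t = 10*exp(2*t/5)/9 - 10/9

For an Itô process dX_t = a(t) dt + b(t) dB_t, the quadratic variation is <X>_t = int_0^t b(s)^2 ds (the drift term does not contribute). Here b(s) = 2*exp(s/5)/3, so
  b(s)^2 = 4*exp(2*s/5)/9.
Integrating from 0 to t:
  <X>_t = int_0^t (4*exp(2*s/5)/9) ds = 10*exp(2*t/5)/9 - 10/9.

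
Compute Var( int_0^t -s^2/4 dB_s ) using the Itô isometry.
Var = t^5/80

The Itô integral of a deterministic integrand f(s) has mean 0 because each increment f(s) * (B_{s+ds} - B_s) has mean 0. By the Itô isometry:
  Var( int_0^t f(s) dB_s ) = E[ (int_0^t f(s) dB_s)^2 ] = int_0^t f(s)^2 ds.
Here f(s) = -s^2/4, so f(s)^2 = s^4/16. Integrate:
  int_0^t (s^4/16) ds = t^5/80.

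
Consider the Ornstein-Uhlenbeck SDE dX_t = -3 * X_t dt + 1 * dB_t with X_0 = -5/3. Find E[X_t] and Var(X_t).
E[X_t] = -5*exp(-3*t)/3; Var(X_t) = 1/6 - exp(-6*t)/6

The OU SDE dX = -theta X dt + sigma dB admits the integrating factor exp(theta t): d(exp(theta t) X_t) = sigma exp(theta t) dB_t. Integrating from 0 to t:
  X_t = x_0 * exp(-theta t) + sigma * int_0^t exp(-theta (t-s)) dB_s.
The Itô integral has mean 0 and (by the Itô isometry) variance sigma^2 * int_0^t exp(-2 theta (t - s)) ds = sigma^2 * (1 - exp(-2 theta t)) / (2 theta).
With theta = 3, sigma = 1, x_0 = -5/3:
  E[X_t] = -5/3 * exp(-3 t) = -5*exp(-3*t)/3
  Var(X_t) = (1)^2 * (1 - exp(-2*3 t)) / (2 * 3) = 1/6 - exp(-6*t)/6.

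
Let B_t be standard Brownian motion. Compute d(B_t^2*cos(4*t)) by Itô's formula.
d(B_t^2*cos(4*t)) = (-4*B_t^2*sin(4*t) + cos(4*t)) dt + (2*B_t*cos(4*t)) dB_t

Itô's formula for f(t, x): d f(t, B_t) = (f_t + (1/2) f_xx) dt + f_x dB_t. Compute partials of f(t, x) = x^2*cos(4*t):
  f_t(t,x)  = -4*x^2*sin(4*t)
  f_x(t,x)  = 2*x*cos(4*t)
  f_xx(t,x) = 2*cos(4*t)
Assemble drift = f_t + (1/2) f_xx = -4*x^2*sin(4*t) + cos(4*t) and diffusion = f_x = 2*x*cos(4*t). Substituting x = B_t:
  d(B_t^2*cos(4*t)) = (-4*B_t^2*sin(4*t) + cos(4*t)) dt + (2*B_t*cos(4*t)) dB_t.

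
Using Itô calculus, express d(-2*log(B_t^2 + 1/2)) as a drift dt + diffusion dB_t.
d(-2*log(B_t^2 + 1/2)) = (4*(2*B_t^2 - 1)/(2*B_t^2 + 1)^2) dt + (-8*B_t/(2*B_t^2 + 1)) dB_t

Itô's formula for f(B_t) gives d f(B_t) = f'(B_t) dB_t + (1/2) f''(B_t) dt. Compute derivatives of f(x) = -2*log(x^2 + 1/2):
  f'(x)  = -8*x/(2*x^2 + 1)
  f''(x) = 8*(2*x^2 - 1)/(2*x^2 + 1)^2
Substitute x = B_t and multiply the f'' term by 1/2:
  drift     = (1/2) * (8*(2*x^2 - 1)/(2*x^2 + 1)^2) evaluated at B_t = 4*(2*B_t^2 - 1)/(2*B_t^2 + 1)^2
  diffusion = (-8*x/(2*x^2 + 1)) evaluated at B_t = -8*B_t/(2*B_t^2 + 1)
Therefore d(-2*log(B_t^2 + 1/2)) = (4*(2*B_t^2 - 1)/(2*B_t^2 + 1)^2) dt + (-8*B_t/(2*B_t^2 + 1)) dB_t.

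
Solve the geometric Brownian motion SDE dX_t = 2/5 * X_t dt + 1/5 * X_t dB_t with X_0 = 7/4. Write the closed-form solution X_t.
X_t = 7/4 * exp((19/50) * t + (1/5) * B_t)

For GBM dX = mu X dt + sigma X dB with X_0 = x_0, apply Itô to Y = log X: dY = (mu - sigma^2/2) dt + sigma dB, so Y_t = log(x_0) + (mu - sigma^2/2) t + sigma B_t and hence X_t = x_0 * exp((mu - sigma^2/2) t + sigma B_t).
With mu = 2/5, sigma = 1/5, x_0 = 7/4, this gives:
  X_t = 7/4 * exp((19/50) * t + (1/5) * B_t).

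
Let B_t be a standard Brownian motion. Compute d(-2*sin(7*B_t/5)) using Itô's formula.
d(-2*sin(7*B_t/5)) = (49*sin(7*B_t/5)/25) dt + (-14*cos(7*B_t/5)/5) dB_t

Itô's formula for f(B_t) gives d f(B_t) = f'(B_t) dB_t + (1/2) f''(B_t) dt. Compute derivatives of f(x) = -2*sin(7*x/5):
  f'(x)  = -14*cos(7*x/5)/5
  f''(x) = 98*sin(7*x/5)/25
Substitute x = B_t and multiply the f'' term by 1/2:
  drift     = (1/2) * (98*sin(7*x/5)/25) evaluated at B_t = 49*sin(7*B_t/5)/25
  diffusion = (-14*cos(7*x/5)/5) evaluated at B_t = -14*cos(7*B_t/5)/5
Therefore d(-2*sin(7*B_t/5)) = (49*sin(7*B_t/5)/25) dt + (-14*cos(7*B_t/5)/5) dB_t.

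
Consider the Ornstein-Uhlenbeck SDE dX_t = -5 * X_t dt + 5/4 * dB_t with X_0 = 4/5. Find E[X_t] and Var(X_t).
E[X_t] = 4*exp(-5*t)/5; Var(X_t) = 5/32 - 5*exp(-10*t)/32

The OU SDE dX = -theta X dt + sigma dB admits the integrating factor exp(theta t): d(exp(theta t) X_t) = sigma exp(theta t) dB_t. Integrating from 0 to t:
  X_t = x_0 * exp(-theta t) + sigma * int_0^t exp(-theta (t-s)) dB_s.
The Itô integral has mean 0 and (by the Itô isometry) variance sigma^2 * int_0^t exp(-2 theta (t - s)) ds = sigma^2 * (1 - exp(-2 theta t)) / (2 theta).
With theta = 5, sigma = 5/4, x_0 = 4/5:
  E[X_t] = 4/5 * exp(-5 t) = 4*exp(-5*t)/5
  Var(X_t) = (5/4)^2 * (1 - exp(-2*5 t)) / (2 * 5) = 5/32 - 5*exp(-10*t)/32.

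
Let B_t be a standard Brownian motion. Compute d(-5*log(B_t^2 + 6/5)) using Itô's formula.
d(-5*log(B_t^2 + 6/5)) = (25*(5*B_t^2 - 6)/(5*B_t^2 + 6)^2) dt + (-50*B_t/(5*B_t^2 + 6)) dB_t

Itô's formula for f(B_t) gives d f(B_t) = f'(B_t) dB_t + (1/2) f''(B_t) dt. Compute derivatives of f(x) = -5*log(x^2 + 6/5):
  f'(x)  = -50*x/(5*x^2 + 6)
  f''(x) = 50*(5*x^2 - 6)/(5*x^2 + 6)^2
Substitute x = B_t and multiply the f'' term by 1/2:
  drift     = (1/2) * (50*(5*x^2 - 6)/(5*x^2 + 6)^2) evaluated at B_t = 25*(5*B_t^2 - 6)/(5*B_t^2 + 6)^2
  diffusion = (-50*x/(5*x^2 + 6)) evaluated at B_t = -50*B_t/(5*B_t^2 + 6)
Therefore d(-5*log(B_t^2 + 6/5)) = (25*(5*B_t^2 - 6)/(5*B_t^2 + 6)^2) dt + (-50*B_t/(5*B_t^2 + 6)) dB_t.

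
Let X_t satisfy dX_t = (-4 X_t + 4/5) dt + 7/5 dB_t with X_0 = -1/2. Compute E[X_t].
E[X_t] = 1/5 - 7*exp(-4*t)/10

Taking expectations and using E[dB_t] = 0, the mean m(t) = E[X_t] satisfies the ODE m'(t) = a m(t) + b with m(0) = x_0. With a = -4, b = 4/5, x_0 = -1/2, the solution is
  m(t) = x_0 * exp(a t) + (b/a) * (exp(a t) - 1)
       = (-1/2) * exp((-4) t) + ((4/5)/(-4)) * (exp((-4) t) - 1)
       = 1/5 - 7*exp(-4*t)/10.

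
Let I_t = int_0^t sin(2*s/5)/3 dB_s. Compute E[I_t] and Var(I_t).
E[I_t] = 0; Var(I_t) = t/18 - 5*sin(4*t/5)/72

The Itô integral of a deterministic integrand f(s) has mean 0 because each increment f(s) * (B_{s+ds} - B_s) has mean 0. By the Itô isometry:
  Var( int_0^t f(s) dB_s ) = E[ (int_0^t f(s) dB_s)^2 ] = int_0^t f(s)^2 ds.
Here f(s) = sin(2*s/5)/3, so f(s)^2 = sin(2*s/5)^2/9. Integrate:
  int_0^t (sin(2*s/5)^2/9) ds = t/18 - 5*sin(4*t/5)/72.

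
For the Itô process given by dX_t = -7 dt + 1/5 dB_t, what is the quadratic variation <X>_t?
<X>_t = t/25

For an Itô process dX_t = a(t) dt + b(t) dB_t, the quadratic variation is <X>_t = int_0^t b(s)^2 ds (the drift term does not contribute). Here b(s) = 1/5, so
  b(s)^2 = 1/25.
Integrating from 0 to t:
  <X>_t = int_0^t (1/25) ds = t/25.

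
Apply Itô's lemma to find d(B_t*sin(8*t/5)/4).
d(B_t*sin(8*t/5)/4) = (2*B_t*cos(8*t/5)/5) dt + (sin(8*t/5)/4) dB_t

Itô's formula for f(t, x): d f(t, B_t) = (f_t + (1/2) f_xx) dt + f_x dB_t. Compute partials of f(t, x) = x*sin(8*t/5)/4:
  f_t(t,x)  = 2*x*cos(8*t/5)/5
  f_x(t,x)  = sin(8*t/5)/4
  f_xx(t,x) = 0
Assemble drift = f_t + (1/2) f_xx = 2*x*cos(8*t/5)/5 and diffusion = f_x = sin(8*t/5)/4. Substituting x = B_t:
  d(B_t*sin(8*t/5)/4) = (2*B_t*cos(8*t/5)/5) dt + (sin(8*t/5)/4) dB_t.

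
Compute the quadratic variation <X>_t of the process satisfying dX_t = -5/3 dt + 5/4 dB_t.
<X>_t = 25*t/16

For an Itô process dX_t = a(t) dt + b(t) dB_t, the quadratic variation is <X>_t = int_0^t b(s)^2 ds (the drift term does not contribute). Here b(s) = 5/4, so
  b(s)^2 = 25/16.
Integrating from 0 to t:
  <X>_t = int_0^t (25/16) ds = 25*t/16.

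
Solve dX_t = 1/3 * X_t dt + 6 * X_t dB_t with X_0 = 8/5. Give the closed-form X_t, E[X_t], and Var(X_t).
X_t = 8/5 * exp((-53/3) t + (6) B_t); E[X_t] = 8*exp(t/3)/5; Var(X_t) = 64*(exp(36*t) - 1)*exp(2*t/3)/25

For GBM dX = mu X dt + sigma X dB with X_0 = x_0, apply Itô to Y = log X: dY = (mu - sigma^2/2) dt + sigma dB, so Y_t = log(x_0) + (mu - sigma^2/2) t + sigma B_t and hence X_t = x_0 * exp((mu - sigma^2/2) t + sigma B_t).
With mu = 1/3, sigma = 6, x_0 = 8/5, this gives:
  X_t = 8/5 * exp((-53/3) * t + (6) * B_t).
Since sigma*B_t ~ Normal(0, sigma^2 t), E[exp(sigma*B_t)] = exp(sigma^2 t / 2); so E[X_t] = x_0 * exp((mu - sigma^2/2) t) * exp(sigma^2 t / 2) = x_0 * exp(mu t) = 8*exp(t/3)/5.
Var(X_t) = E[X_t^2] - (E[X_t])^2 = x_0^2 * exp(2 mu t) * (exp(sigma^2 t) - 1) = 64*(exp(36*t) - 1)*exp(2*t/3)/25.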